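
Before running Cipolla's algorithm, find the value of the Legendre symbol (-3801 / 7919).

1

(-3801 / 7919)
  = -(3801 / 7919)    [7919 ≡ 3 mod 4 ⇒ (-1 / 7919) = -1]
  = -(7919 / 3801)    [QR: 3801 ≡ 1 mod 4, sign kept]
  = -(317 / 3801)    [7919 ≡ 317 mod 3801]
  = -(3801 / 317)    [QR: 317 ≡ 1 mod 4, sign kept]
  = -(314 / 317)    [3801 ≡ 314 mod 317]
  = (157 / 317)    [317 ≡ 5 mod 8 ⇒ (2 / 317) = -1]
  = (317 / 157)    [QR: 157 ≡ 1 mod 4, sign kept]
  = (3 / 157)    [317 ≡ 3 mod 157]
  = (157 / 3)    [QR: 157 ≡ 1 mod 4, sign kept]
  = (1 / 3)    [157 ≡ 1 mod 3]
  = 1    [(1 / 3) = 1]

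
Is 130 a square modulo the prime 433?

no

Factor out 2: 130 = 2·65. Since 433 ≡ 1 (mod 8), (2/433) = +1. Now have (65/433).
65 ≡ 1 (mod 4), so quadratic reciprocity gives (65/433) = (433/65). Reduce: 433 ≡ 43 (mod 65). Now have (43/65).
65 ≡ 1 (mod 4), so quadratic reciprocity gives (43/65) = (65/43). Reduce: 65 ≡ 22 (mod 43). Now have (22/43).
Factor out 2: 22 = 2·11. Since 43 ≡ 3 (mod 8), (2/43) = -1. Now have -(11/43).
Both 11 ≡ 3 and 43 ≡ 3 (mod 4), so reciprocity gives (11/43) = -(43/11). Reduce: 43 ≡ 10 (mod 11). Now have (10/11).
Factor out 2: 10 = 2·5. Since 11 ≡ 3 (mod 8), (2/11) = -1. Now have -(5/11).
5 ≡ 1 (mod 4), so quadratic reciprocity gives (5/11) = (11/5). Reduce: 11 ≡ 1 (mod 5). Now have -(1/5).
(1/5) = 1. Collecting the sign factors: -1.
(130/433) = -1, and 433 is prime, so 130 is not a quadratic residue mod 433.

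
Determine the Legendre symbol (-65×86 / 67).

By multiplicativity, (-65·86 / 67) = (-65 / 67)·(86 / 67).
First factor (-65 / 67):
(-65 / 67)
  = -(65 / 67)    [67 ≡ 3 mod 4 ⇒ (-1 / 67) = -1]
  = -(67 / 65)    [QR: 65 ≡ 1 mod 4, sign kept]
  = -(2 / 65)    [67 ≡ 2 mod 65]
  = -(1 / 65)    [65 ≡ 1 mod 8 ⇒ (2 / 65) = +1]
  = -1    [(1 / 65) = 1]
Second factor (86 / 67):
(86 / 67)
  = (19 / 67)    [86 ≡ 19 mod 67]
  = -(67 / 19)    [QR: both ≡ 3 mod 4, sign flips]
  = -(10 / 19)    [67 ≡ 10 mod 19]
  = (5 / 19)    [19 ≡ 3 mod 8 ⇒ (2 / 19) = -1]
  = (19 / 5)    [QR: 5 ≡ 1 mod 4, sign kept]
  = (4 / 5)    [19 ≡ 4 mod 5]
  = (1 / 5)    [5 ≡ 5 mod 8 ⇒ (2 / 5)^2 = +1]
  = 1    [(1 / 5) = 1]
Product: (-1)·(1) = -1.

-1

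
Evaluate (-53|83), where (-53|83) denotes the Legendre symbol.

1

(-53|83)
  = -(53|83)    [83 ≡ 3 mod 4 ⇒ (-1|83) = -1]
  = -(83|53)    [QR: 53 ≡ 1 mod 4, sign kept]
  = -(30|53)    [83 ≡ 30 mod 53]
  = (15|53)    [53 ≡ 5 mod 8 ⇒ (2|53) = -1]
  = (53|15)    [QR: 53 ≡ 1 mod 4, sign kept]
  = (8|15)    [53 ≡ 8 mod 15]
  = (1|15)    [15 ≡ 7 mod 8 ⇒ (2|15)^3 = +1]
  = 1    [(1|15) = 1]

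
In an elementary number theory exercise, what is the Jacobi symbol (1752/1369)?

Reduce the numerator: 1752 ≡ 383 (mod 1369), so (1752/1369) = (383/1369).
1369 ≡ 1 (mod 4), so quadratic reciprocity gives (383/1369) = (1369/383). Reduce: 1369 ≡ 220 (mod 383). Now have (220/383).
Factor out 2: 220 = 2^2·55. Since 383 ≡ 7 (mod 8), (2/383) = +1, and (2/383)^2 = +1. Now have (55/383).
Both 55 ≡ 3 and 383 ≡ 3 (mod 4), so reciprocity gives (55/383) = -(383/55). Reduce: 383 ≡ 53 (mod 55). Now have -(53/55).
53 ≡ 1 (mod 4), so quadratic reciprocity gives (53/55) = (55/53). Reduce: 55 ≡ 2 (mod 53). Now have -(2/53).
Factor out 2: 2 = 2. Since 53 ≡ 5 (mod 8), (2/53) = -1. Now have (1/53).
(1/53) = 1. Collecting the sign factors: 1.

1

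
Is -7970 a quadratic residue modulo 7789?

(-7970/7789)
  = (7608/7789)    [-7970 ≡ 7608 mod 7789]
  = -(951/7789)    [7789 ≡ 5 mod 8 ⇒ (2/7789)^3 = -1]
  = -(7789/951)    [QR: 7789 ≡ 1 mod 4, sign kept]
  = -(181/951)    [7789 ≡ 181 mod 951]
  = -(951/181)    [QR: 181 ≡ 1 mod 4, sign kept]
  = -(46/181)    [951 ≡ 46 mod 181]
  = (23/181)    [181 ≡ 5 mod 8 ⇒ (2/181) = -1]
  = (181/23)    [QR: 181 ≡ 1 mod 4, sign kept]
  = (20/23)    [181 ≡ 20 mod 23]
  = (5/23)    [23 ≡ 7 mod 8 ⇒ (2/23)^2 = +1]
  = (23/5)    [QR: 5 ≡ 1 mod 4, sign kept]
  = (3/5)    [23 ≡ 3 mod 5]
  = (5/3)    [QR: 5 ≡ 1 mod 4, sign kept]
  = (2/3)    [5 ≡ 2 mod 3]
  = -(1/3)    [3 ≡ 3 mod 8 ⇒ (2/3) = -1]
  = -1    [(1/3) = 1]
(-7970/7789) = -1, and 7789 is prime, so -7970 is not a quadratic residue mod 7789.

no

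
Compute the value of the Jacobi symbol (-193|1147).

1

(-193|1147)
  = (954|1147)    [-193 ≡ 954 mod 1147]
  = -(477|1147)    [1147 ≡ 3 mod 8 ⇒ (2|1147) = -1]
  = -(1147|477)    [QR: 477 ≡ 1 mod 4, sign kept]
  = -(193|477)    [1147 ≡ 193 mod 477]
  = -(477|193)    [QR: 193 ≡ 1 mod 4, sign kept]
  = -(91|193)    [477 ≡ 91 mod 193]
  = -(193|91)    [QR: 193 ≡ 1 mod 4, sign kept]
  = -(11|91)    [193 ≡ 11 mod 91]
  = (91|11)    [QR: both ≡ 3 mod 4, sign flips]
  = (3|11)    [91 ≡ 3 mod 11]
  = -(11|3)    [QR: both ≡ 3 mod 4, sign flips]
  = -(2|3)    [11 ≡ 2 mod 3]
  = (1|3)    [3 ≡ 3 mod 8 ⇒ (2|3) = -1]
  = 1    [(1|3) = 1]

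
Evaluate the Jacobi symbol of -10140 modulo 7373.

(-10140|7373)
  = (4606|7373)    [-10140 ≡ 4606 mod 7373]
  = -(2303|7373)    [7373 ≡ 5 mod 8 ⇒ (2|7373) = -1]
  = -(7373|2303)    [QR: 7373 ≡ 1 mod 4, sign kept]
  = -(464|2303)    [7373 ≡ 464 mod 2303]
  = -(29|2303)    [2303 ≡ 7 mod 8 ⇒ (2|2303)^4 = +1]
  = -(2303|29)    [QR: 29 ≡ 1 mod 4, sign kept]
  = -(12|29)    [2303 ≡ 12 mod 29]
  = -(3|29)    [29 ≡ 5 mod 8 ⇒ (2|29)^2 = +1]
  = -(29|3)    [QR: 29 ≡ 1 mod 4, sign kept]
  = -(2|3)    [29 ≡ 2 mod 3]
  = (1|3)    [3 ≡ 3 mod 8 ⇒ (2|3) = -1]
  = 1    [(1|3) = 1]

1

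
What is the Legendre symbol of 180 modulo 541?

(180 / 541)
  = (45 / 541)    [541 ≡ 5 mod 8 ⇒ (2 / 541)^2 = +1]
  = (541 / 45)    [QR: 45 ≡ 1 mod 4, sign kept]
  = (1 / 45)    [541 ≡ 1 mod 45]
  = 1    [(1 / 45) = 1]

1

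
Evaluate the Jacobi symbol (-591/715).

-1

Reduce the numerator: -591 ≡ 124 (mod 715), so (-591/715) = (124/715).
Factor out 2: 124 = 2^2·31. Since 715 ≡ 3 (mod 8), (2/715) = -1, and (2/715)^2 = +1. Now have (31/715).
Both 31 ≡ 3 and 715 ≡ 3 (mod 4), so reciprocity gives (31/715) = -(715/31). Reduce: 715 ≡ 2 (mod 31). Now have -(2/31).
Factor out 2: 2 = 2. Since 31 ≡ 7 (mod 8), (2/31) = +1. Now have -(1/31).
(1/31) = 1. Collecting the sign factors: -1.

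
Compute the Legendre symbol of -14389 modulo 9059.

-1

(-14389/9059)
  = (3729/9059)    [-14389 ≡ 3729 mod 9059]
  = (9059/3729)    [QR: 3729 ≡ 1 mod 4, sign kept]
  = (1601/3729)    [9059 ≡ 1601 mod 3729]
  = (3729/1601)    [QR: 1601 ≡ 1 mod 4, sign kept]
  = (527/1601)    [3729 ≡ 527 mod 1601]
  = (1601/527)    [QR: 1601 ≡ 1 mod 4, sign kept]
  = (20/527)    [1601 ≡ 20 mod 527]
  = (5/527)    [527 ≡ 7 mod 8 ⇒ (2/527)^2 = +1]
  = (527/5)    [QR: 5 ≡ 1 mod 4, sign kept]
  = (2/5)    [527 ≡ 2 mod 5]
  = -(1/5)    [5 ≡ 5 mod 8 ⇒ (2/5) = -1]
  = -1    [(1/5) = 1]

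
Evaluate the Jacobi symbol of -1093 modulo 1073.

(-1093/1073)
  = (1093/1073)    [1073 ≡ 1 mod 4 ⇒ (-1/1073) = +1]
  = (20/1073)    [1093 ≡ 20 mod 1073]
  = (5/1073)    [1073 ≡ 1 mod 8 ⇒ (2/1073)^2 = +1]
  = (1073/5)    [QR: 5 ≡ 1 mod 4, sign kept]
  = (3/5)    [1073 ≡ 3 mod 5]
  = (5/3)    [QR: 5 ≡ 1 mod 4, sign kept]
  = (2/3)    [5 ≡ 2 mod 3]
  = -(1/3)    [3 ≡ 3 mod 8 ⇒ (2/3) = -1]
  = -1    [(1/3) = 1]

-1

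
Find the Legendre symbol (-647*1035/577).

By multiplicativity, (-647·1035/577) = (-647/577)·(1035/577).
First factor (-647/577):
(-647/577)
  = (507/577)    [-647 ≡ 507 mod 577]
  = (577/507)    [QR: 577 ≡ 1 mod 4, sign kept]
  = (70/507)    [577 ≡ 70 mod 507]
  = -(35/507)    [507 ≡ 3 mod 8 ⇒ (2/507) = -1]
  = (507/35)    [QR: both ≡ 3 mod 4, sign flips]
  = (17/35)    [507 ≡ 17 mod 35]
  = (35/17)    [QR: 17 ≡ 1 mod 4, sign kept]
  = (1/17)    [35 ≡ 1 mod 17]
  = 1    [(1/17) = 1]
Second factor (1035/577):
(1035/577)
  = (458/577)    [1035 ≡ 458 mod 577]
  = (229/577)    [577 ≡ 1 mod 8 ⇒ (2/577) = +1]
  = (577/229)    [QR: 229 ≡ 1 mod 4, sign kept]
  = (119/229)    [577 ≡ 119 mod 229]
  = (229/119)    [QR: 229 ≡ 1 mod 4, sign kept]
  = (110/119)    [229 ≡ 110 mod 119]
  = (55/119)    [119 ≡ 7 mod 8 ⇒ (2/119) = +1]
  = -(119/55)    [QR: both ≡ 3 mod 4, sign flips]
  = -(9/55)    [119 ≡ 9 mod 55]
  = -(55/9)    [QR: 9 ≡ 1 mod 4, sign kept]
  = -(1/9)    [55 ≡ 1 mod 9]
  = -1    [(1/9) = 1]
Product: (1)·(-1) = -1.

-1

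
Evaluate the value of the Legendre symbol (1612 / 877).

Reduce the numerator: 1612 ≡ 735 (mod 877), so (1612 / 877) = (735 / 877).
877 ≡ 1 (mod 4), so quadratic reciprocity gives (735 / 877) = (877 / 735). Reduce: 877 ≡ 142 (mod 735). Now have (142 / 735).
Factor out 2: 142 = 2·71. Since 735 ≡ 7 (mod 8), (2 / 735) = +1. Now have (71 / 735).
Both 71 ≡ 3 and 735 ≡ 3 (mod 4), so reciprocity gives (71 / 735) = -(735 / 71). Reduce: 735 ≡ 25 (mod 71). Now have -(25 / 71).
25 ≡ 1 (mod 4), so quadratic reciprocity gives (25 / 71) = (71 / 25). Reduce: 71 ≡ 21 (mod 25). Now have -(21 / 25).
21 ≡ 1 (mod 4), so quadratic reciprocity gives (21 / 25) = (25 / 21). Reduce: 25 ≡ 4 (mod 21). Now have -(4 / 21).
Factor out 2: 4 = 2^2. Since 21 ≡ 5 (mod 8), (2 / 21) = -1, and (2 / 21)^2 = +1. Now have -(1 / 21).
(1 / 21) = 1. Collecting the sign factors: -1.

-1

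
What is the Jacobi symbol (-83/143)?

-1

Pull out -1: (-83/143) = (-1/143)·(83/143). Since 143 ≡ 3 (mod 4), (-1/143) = -1. Now have -(83/143).
Both 83 ≡ 3 and 143 ≡ 3 (mod 4), so reciprocity gives (83/143) = -(143/83). Reduce: 143 ≡ 60 (mod 83). Now have (60/83).
Factor out 2: 60 = 2^2·15. Since 83 ≡ 3 (mod 8), (2/83) = -1, and (2/83)^2 = +1. Now have (15/83).
Both 15 ≡ 3 and 83 ≡ 3 (mod 4), so reciprocity gives (15/83) = -(83/15). Reduce: 83 ≡ 8 (mod 15). Now have -(8/15).
Factor out 2: 8 = 2^3. Since 15 ≡ 7 (mod 8), (2/15) = +1, and (2/15)^3 = +1. Now have -(1/15).
(1/15) = 1. Collecting the sign factors: -1.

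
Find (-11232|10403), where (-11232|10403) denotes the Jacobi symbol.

1

Reduce the numerator: -11232 ≡ 9574 (mod 10403), so (-11232|10403) = (9574|10403).
Factor out 2: 9574 = 2·4787. Since 10403 ≡ 3 (mod 8), (2|10403) = -1. Now have -(4787|10403).
Both 4787 ≡ 3 and 10403 ≡ 3 (mod 4), so reciprocity gives (4787|10403) = -(10403|4787). Reduce: 10403 ≡ 829 (mod 4787). Now have (829|4787).
829 ≡ 1 (mod 4), so quadratic reciprocity gives (829|4787) = (4787|829). Reduce: 4787 ≡ 642 (mod 829). Now have (642|829).
Factor out 2: 642 = 2·321. Since 829 ≡ 5 (mod 8), (2|829) = -1. Now have -(321|829).
321 ≡ 1 (mod 4), so quadratic reciprocity gives (321|829) = (829|321). Reduce: 829 ≡ 187 (mod 321). Now have -(187|321).
321 ≡ 1 (mod 4), so quadratic reciprocity gives (187|321) = (321|187). Reduce: 321 ≡ 134 (mod 187). Now have -(134|187).
Factor out 2: 134 = 2·67. Since 187 ≡ 3 (mod 8), (2|187) = -1. Now have (67|187).
Both 67 ≡ 3 and 187 ≡ 3 (mod 4), so reciprocity gives (67|187) = -(187|67). Reduce: 187 ≡ 53 (mod 67). Now have -(53|67).
53 ≡ 1 (mod 4), so quadratic reciprocity gives (53|67) = (67|53). Reduce: 67 ≡ 14 (mod 53). Now have -(14|53).
Factor out 2: 14 = 2·7. Since 53 ≡ 5 (mod 8), (2|53) = -1. Now have (7|53).
53 ≡ 1 (mod 4), so quadratic reciprocity gives (7|53) = (53|7). Reduce: 53 ≡ 4 (mod 7). Now have (4|7).
Factor out 2: 4 = 2^2. Since 7 ≡ 7 (mod 8), (2|7) = +1, and (2|7)^2 = +1. Now have (1|7).
(1|7) = 1. Collecting the sign factors: 1.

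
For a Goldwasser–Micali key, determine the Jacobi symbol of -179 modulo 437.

-1

Pull out -1: (-179/437) = (-1/437)·(179/437). Since 437 ≡ 1 (mod 4), (-1/437) = +1. Now have (179/437).
437 ≡ 1 (mod 4), so quadratic reciprocity gives (179/437) = (437/179). Reduce: 437 ≡ 79 (mod 179). Now have (79/179).
Both 79 ≡ 3 and 179 ≡ 3 (mod 4), so reciprocity gives (79/179) = -(179/79). Reduce: 179 ≡ 21 (mod 79). Now have -(21/79).
21 ≡ 1 (mod 4), so quadratic reciprocity gives (21/79) = (79/21). Reduce: 79 ≡ 16 (mod 21). Now have -(16/21).
Factor out 2: 16 = 2^4. Since 21 ≡ 5 (mod 8), (2/21) = -1, and (2/21)^4 = +1. Now have -(1/21).
(1/21) = 1. Collecting the sign factors: -1.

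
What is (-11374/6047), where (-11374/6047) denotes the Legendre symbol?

(-11374/6047)
  = (720/6047)    [-11374 ≡ 720 mod 6047]
  = (45/6047)    [6047 ≡ 7 mod 8 ⇒ (2/6047)^4 = +1]
  = (6047/45)    [QR: 45 ≡ 1 mod 4, sign kept]
  = (17/45)    [6047 ≡ 17 mod 45]
  = (45/17)    [QR: 17 ≡ 1 mod 4, sign kept]
  = (11/17)    [45 ≡ 11 mod 17]
  = (17/11)    [QR: 17 ≡ 1 mod 4, sign kept]
  = (6/11)    [17 ≡ 6 mod 11]
  = -(3/11)    [11 ≡ 3 mod 8 ⇒ (2/11) = -1]
  = (11/3)    [QR: both ≡ 3 mod 4, sign flips]
  = (2/3)    [11 ≡ 2 mod 3]
  = -(1/3)    [3 ≡ 3 mod 8 ⇒ (2/3) = -1]
  = -1    [(1/3) = 1]

-1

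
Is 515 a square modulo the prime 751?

no

Both 515 ≡ 3 and 751 ≡ 3 (mod 4), so reciprocity gives (515/751) = -(751/515). Reduce: 751 ≡ 236 (mod 515). Now have -(236/515).
Factor out 2: 236 = 2^2·59. Since 515 ≡ 3 (mod 8), (2/515) = -1, and (2/515)^2 = +1. Now have -(59/515).
Both 59 ≡ 3 and 515 ≡ 3 (mod 4), so reciprocity gives (59/515) = -(515/59). Reduce: 515 ≡ 43 (mod 59). Now have (43/59).
Both 43 ≡ 3 and 59 ≡ 3 (mod 4), so reciprocity gives (43/59) = -(59/43). Reduce: 59 ≡ 16 (mod 43). Now have -(16/43).
Factor out 2: 16 = 2^4. Since 43 ≡ 3 (mod 8), (2/43) = -1, and (2/43)^4 = +1. Now have -(1/43).
(1/43) = 1. Collecting the sign factors: -1.
(515/751) = -1, and 751 is prime, so 515 is not a quadratic residue mod 751.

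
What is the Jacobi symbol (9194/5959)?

Reduce the numerator: 9194 ≡ 3235 (mod 5959), so (9194/5959) = (3235/5959).
Both 3235 ≡ 3 and 5959 ≡ 3 (mod 4), so reciprocity gives (3235/5959) = -(5959/3235). Reduce: 5959 ≡ 2724 (mod 3235). Now have -(2724/3235).
Factor out 2: 2724 = 2^2·681. Since 3235 ≡ 3 (mod 8), (2/3235) = -1, and (2/3235)^2 = +1. Now have -(681/3235).
681 ≡ 1 (mod 4), so quadratic reciprocity gives (681/3235) = (3235/681). Reduce: 3235 ≡ 511 (mod 681). Now have -(511/681).
681 ≡ 1 (mod 4), so quadratic reciprocity gives (511/681) = (681/511). Reduce: 681 ≡ 170 (mod 511). Now have -(170/511).
Factor out 2: 170 = 2·85. Since 511 ≡ 7 (mod 8), (2/511) = +1. Now have -(85/511).
85 ≡ 1 (mod 4), so quadratic reciprocity gives (85/511) = (511/85). Reduce: 511 ≡ 1 (mod 85). Now have -(1/85).
(1/85) = 1. Collecting the sign factors: -1.

-1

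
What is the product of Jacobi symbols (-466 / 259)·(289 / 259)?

By multiplicativity, (-466·289 / 259) = (-466 / 259)·(289 / 259).
First factor (-466 / 259):
(-466 / 259)
  = (52 / 259)    [-466 ≡ 52 mod 259]
  = (13 / 259)    [259 ≡ 3 mod 8 ⇒ (2 / 259)^2 = +1]
  = (259 / 13)    [QR: 13 ≡ 1 mod 4, sign kept]
  = (12 / 13)    [259 ≡ 12 mod 13]
  = (3 / 13)    [13 ≡ 5 mod 8 ⇒ (2 / 13)^2 = +1]
  = (13 / 3)    [QR: 13 ≡ 1 mod 4, sign kept]
  = (1 / 3)    [13 ≡ 1 mod 3]
  = 1    [(1 / 3) = 1]
Second factor (289 / 259):
(289 / 259)
  = (30 / 259)    [289 ≡ 30 mod 259]
  = -(15 / 259)    [259 ≡ 3 mod 8 ⇒ (2 / 259) = -1]
  = (259 / 15)    [QR: both ≡ 3 mod 4, sign flips]
  = (4 / 15)    [259 ≡ 4 mod 15]
  = (1 / 15)    [15 ≡ 7 mod 8 ⇒ (2 / 15)^2 = +1]
  = 1    [(1 / 15) = 1]
Product: (1)·(1) = 1.

1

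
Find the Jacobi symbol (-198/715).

0

Reduce the numerator: -198 ≡ 517 (mod 715), so (-198/715) = (517/715).
517 ≡ 1 (mod 4), so quadratic reciprocity gives (517/715) = (715/517). Reduce: 715 ≡ 198 (mod 517). Now have (198/517).
Factor out 2: 198 = 2·99. Since 517 ≡ 5 (mod 8), (2/517) = -1. Now have -(99/517).
517 ≡ 1 (mod 4), so quadratic reciprocity gives (99/517) = (517/99). Reduce: 517 ≡ 22 (mod 99). Now have -(22/99).
Factor out 2: 22 = 2·11. Since 99 ≡ 3 (mod 8), (2/99) = -1. Now have (11/99).
Both 11 ≡ 3 and 99 ≡ 3 (mod 4), so reciprocity gives (11/99) = -(99/11). Reduce: 99 ≡ 0 (mod 11). Now have -(0/11).
The numerator is now 0 with denominator 11 > 1: the symbol is 0.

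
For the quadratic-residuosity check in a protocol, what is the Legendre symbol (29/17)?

-1

Reduce the numerator: 29 ≡ 12 (mod 17), so (29/17) = (12/17).
Factor out 2: 12 = 2^2·3. Since 17 ≡ 1 (mod 8), (2/17) = +1, and (2/17)^2 = +1. Now have (3/17).
17 ≡ 1 (mod 4), so quadratic reciprocity gives (3/17) = (17/3). Reduce: 17 ≡ 2 (mod 3). Now have (2/3).
Factor out 2: 2 = 2. Since 3 ≡ 3 (mod 8), (2/3) = -1. Now have -(1/3).
(1/3) = 1. Collecting the sign factors: -1.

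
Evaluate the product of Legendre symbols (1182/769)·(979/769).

-1

By multiplicativity, (1182·979/769) = (1182/769)·(979/769).
First factor (1182/769):
Reduce the numerator: 1182 ≡ 413 (mod 769), so (1182/769) = (413/769).
413 ≡ 1 (mod 4), so quadratic reciprocity gives (413/769) = (769/413). Reduce: 769 ≡ 356 (mod 413). Now have (356/413).
Factor out 2: 356 = 2^2·89. Since 413 ≡ 5 (mod 8), (2/413) = -1, and (2/413)^2 = +1. Now have (89/413).
89 ≡ 1 (mod 4), so quadratic reciprocity gives (89/413) = (413/89). Reduce: 413 ≡ 57 (mod 89). Now have (57/89).
57 ≡ 1 (mod 4), so quadratic reciprocity gives (57/89) = (89/57). Reduce: 89 ≡ 32 (mod 57). Now have (32/57).
Factor out 2: 32 = 2^5. Since 57 ≡ 1 (mod 8), (2/57) = +1, and (2/57)^5 = +1. Now have (1/57).
(1/57) = 1. Collecting the sign factors: 1.
Second factor (979/769):
Reduce the numerator: 979 ≡ 210 (mod 769), so (979/769) = (210/769).
Factor out 2: 210 = 2·105. Since 769 ≡ 1 (mod 8), (2/769) = +1. Now have (105/769).
105 ≡ 1 (mod 4), so quadratic reciprocity gives (105/769) = (769/105). Reduce: 769 ≡ 34 (mod 105). Now have (34/105).
Factor out 2: 34 = 2·17. Since 105 ≡ 1 (mod 8), (2/105) = +1. Now have (17/105).
17 ≡ 1 (mod 4), so quadratic reciprocity gives (17/105) = (105/17). Reduce: 105 ≡ 3 (mod 17). Now have (3/17).
17 ≡ 1 (mod 4), so quadratic reciprocity gives (3/17) = (17/3). Reduce: 17 ≡ 2 (mod 3). Now have (2/3).
Factor out 2: 2 = 2. Since 3 ≡ 3 (mod 8), (2/3) = -1. Now have -(1/3).
(1/3) = 1. Collecting the sign factors: -1.
Product: (1)·(-1) = -1.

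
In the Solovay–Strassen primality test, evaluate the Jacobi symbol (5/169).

5 ≡ 1 (mod 4), so quadratic reciprocity gives (5/169) = (169/5). Reduce: 169 ≡ 4 (mod 5). Now have (4/5).
Factor out 2: 4 = 2^2. Since 5 ≡ 5 (mod 8), (2/5) = -1, and (2/5)^2 = +1. Now have (1/5).
(1/5) = 1. Collecting the sign factors: 1.

1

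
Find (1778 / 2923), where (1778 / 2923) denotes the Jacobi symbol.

Factor out 2: 1778 = 2·889. Since 2923 ≡ 3 (mod 8), (2 / 2923) = -1. Now have -(889 / 2923).
889 ≡ 1 (mod 4), so quadratic reciprocity gives (889 / 2923) = (2923 / 889). Reduce: 2923 ≡ 256 (mod 889). Now have -(256 / 889).
Factor out 2: 256 = 2^8. Since 889 ≡ 1 (mod 8), (2 / 889) = +1, and (2 / 889)^8 = +1. Now have -(1 / 889).
(1 / 889) = 1. Collecting the sign factors: -1.

-1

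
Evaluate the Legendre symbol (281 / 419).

281 ≡ 1 (mod 4), so quadratic reciprocity gives (281 / 419) = (419 / 281). Reduce: 419 ≡ 138 (mod 281). Now have (138 / 281).
Factor out 2: 138 = 2·69. Since 281 ≡ 1 (mod 8), (2 / 281) = +1. Now have (69 / 281).
69 ≡ 1 (mod 4), so quadratic reciprocity gives (69 / 281) = (281 / 69). Reduce: 281 ≡ 5 (mod 69). Now have (5 / 69).
5 ≡ 1 (mod 4), so quadratic reciprocity gives (5 / 69) = (69 / 5). Reduce: 69 ≡ 4 (mod 5). Now have (4 / 5).
Factor out 2: 4 = 2^2. Since 5 ≡ 5 (mod 8), (2 / 5) = -1, and (2 / 5)^2 = +1. Now have (1 / 5).
(1 / 5) = 1. Collecting the sign factors: 1.

1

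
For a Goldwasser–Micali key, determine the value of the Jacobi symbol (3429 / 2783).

1

Reduce the numerator: 3429 ≡ 646 (mod 2783), so (3429 / 2783) = (646 / 2783).
Factor out 2: 646 = 2·323. Since 2783 ≡ 7 (mod 8), (2 / 2783) = +1. Now have (323 / 2783).
Both 323 ≡ 3 and 2783 ≡ 3 (mod 4), so reciprocity gives (323 / 2783) = -(2783 / 323). Reduce: 2783 ≡ 199 (mod 323). Now have -(199 / 323).
Both 199 ≡ 3 and 323 ≡ 3 (mod 4), so reciprocity gives (199 / 323) = -(323 / 199). Reduce: 323 ≡ 124 (mod 199). Now have (124 / 199).
Factor out 2: 124 = 2^2·31. Since 199 ≡ 7 (mod 8), (2 / 199) = +1, and (2 / 199)^2 = +1. Now have (31 / 199).
Both 31 ≡ 3 and 199 ≡ 3 (mod 4), so reciprocity gives (31 / 199) = -(199 / 31). Reduce: 199 ≡ 13 (mod 31). Now have -(13 / 31).
13 ≡ 1 (mod 4), so quadratic reciprocity gives (13 / 31) = (31 / 13). Reduce: 31 ≡ 5 (mod 13). Now have -(5 / 13).
5 ≡ 1 (mod 4), so quadratic reciprocity gives (5 / 13) = (13 / 5). Reduce: 13 ≡ 3 (mod 5). Now have -(3 / 5).
5 ≡ 1 (mod 4), so quadratic reciprocity gives (3 / 5) = (5 / 3). Reduce: 5 ≡ 2 (mod 3). Now have -(2 / 3).
Factor out 2: 2 = 2. Since 3 ≡ 3 (mod 8), (2 / 3) = -1. Now have (1 / 3).
(1 / 3) = 1. Collecting the sign factors: 1.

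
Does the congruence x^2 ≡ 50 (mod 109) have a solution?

(50|109)
  = -(25|109)    [109 ≡ 5 mod 8 ⇒ (2|109) = -1]
  = -(109|25)    [QR: 25 ≡ 1 mod 4, sign kept]
  = -(9|25)    [109 ≡ 9 mod 25]
  = -(25|9)    [QR: 9 ≡ 1 mod 4, sign kept]
  = -(7|9)    [25 ≡ 7 mod 9]
  = -(9|7)    [QR: 9 ≡ 1 mod 4, sign kept]
  = -(2|7)    [9 ≡ 2 mod 7]
  = -(1|7)    [7 ≡ 7 mod 8 ⇒ (2|7) = +1]
  = -1    [(1|7) = 1]
The Legendre symbol is -1, so x^2 ≡ 50 (mod 109) has no solution.

no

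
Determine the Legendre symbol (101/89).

(101/89)
  = (12/89)    [101 ≡ 12 mod 89]
  = (3/89)    [89 ≡ 1 mod 8 ⇒ (2/89)^2 = +1]
  = (89/3)    [QR: 89 ≡ 1 mod 4, sign kept]
  = (2/3)    [89 ≡ 2 mod 3]
  = -(1/3)    [3 ≡ 3 mod 8 ⇒ (2/3) = -1]
  = -1    [(1/3) = 1]

-1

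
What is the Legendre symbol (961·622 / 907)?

By multiplicativity, (961·622 / 907) = (961 / 907)·(622 / 907).
First factor (961 / 907):
Reduce the numerator: 961 ≡ 54 (mod 907), so (961 / 907) = (54 / 907).
Factor out 2: 54 = 2·27. Since 907 ≡ 3 (mod 8), (2 / 907) = -1. Now have -(27 / 907).
Both 27 ≡ 3 and 907 ≡ 3 (mod 4), so reciprocity gives (27 / 907) = -(907 / 27). Reduce: 907 ≡ 16 (mod 27). Now have (16 / 27).
Factor out 2: 16 = 2^4. Since 27 ≡ 3 (mod 8), (2 / 27) = -1, and (2 / 27)^4 = +1. Now have (1 / 27).
(1 / 27) = 1. Collecting the sign factors: 1.
Second factor (622 / 907):
Factor out 2: 622 = 2·311. Since 907 ≡ 3 (mod 8), (2 / 907) = -1. Now have -(311 / 907).
Both 311 ≡ 3 and 907 ≡ 3 (mod 4), so reciprocity gives (311 / 907) = -(907 / 311). Reduce: 907 ≡ 285 (mod 311). Now have (285 / 311).
285 ≡ 1 (mod 4), so quadratic reciprocity gives (285 / 311) = (311 / 285). Reduce: 311 ≡ 26 (mod 285). Now have (26 / 285).
Factor out 2: 26 = 2·13. Since 285 ≡ 5 (mod 8), (2 / 285) = -1. Now have -(13 / 285).
13 ≡ 1 (mod 4), so quadratic reciprocity gives (13 / 285) = (285 / 13). Reduce: 285 ≡ 12 (mod 13). Now have -(12 / 13).
Factor out 2: 12 = 2^2·3. Since 13 ≡ 5 (mod 8), (2 / 13) = -1, and (2 / 13)^2 = +1. Now have -(3 / 13).
13 ≡ 1 (mod 4), so quadratic reciprocity gives (3 / 13) = (13 / 3). Reduce: 13 ≡ 1 (mod 3). Now have -(1 / 3).
(1 / 3) = 1. Collecting the sign factors: -1.
Product: (1)·(-1) = -1.

-1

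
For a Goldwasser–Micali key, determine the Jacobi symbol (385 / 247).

(385 / 247)
  = (138 / 247)    [385 ≡ 138 mod 247]
  = (69 / 247)    [247 ≡ 7 mod 8 ⇒ (2 / 247) = +1]
  = (247 / 69)    [QR: 69 ≡ 1 mod 4, sign kept]
  = (40 / 69)    [247 ≡ 40 mod 69]
  = -(5 / 69)    [69 ≡ 5 mod 8 ⇒ (2 / 69)^3 = -1]
  = -(69 / 5)    [QR: 5 ≡ 1 mod 4, sign kept]
  = -(4 / 5)    [69 ≡ 4 mod 5]
  = -(1 / 5)    [5 ≡ 5 mod 8 ⇒ (2 / 5)^2 = +1]
  = -1    [(1 / 5) = 1]

-1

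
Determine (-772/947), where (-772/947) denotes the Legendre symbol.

(-772/947)
  = (175/947)    [-772 ≡ 175 mod 947]
  = -(947/175)    [QR: both ≡ 3 mod 4, sign flips]
  = -(72/175)    [947 ≡ 72 mod 175]
  = -(9/175)    [175 ≡ 7 mod 8 ⇒ (2/175)^3 = +1]
  = -(175/9)    [QR: 9 ≡ 1 mod 4, sign kept]
  = -(4/9)    [175 ≡ 4 mod 9]
  = -(1/9)    [9 ≡ 1 mod 8 ⇒ (2/9)^2 = +1]
  = -1    [(1/9) = 1]

-1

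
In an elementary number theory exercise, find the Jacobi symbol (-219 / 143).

-1

(-219 / 143)
  = (67 / 143)    [-219 ≡ 67 mod 143]
  = -(143 / 67)    [QR: both ≡ 3 mod 4, sign flips]
  = -(9 / 67)    [143 ≡ 9 mod 67]
  = -(67 / 9)    [QR: 9 ≡ 1 mod 4, sign kept]
  = -(4 / 9)    [67 ≡ 4 mod 9]
  = -(1 / 9)    [9 ≡ 1 mod 8 ⇒ (2 / 9)^2 = +1]
  = -1    [(1 / 9) = 1]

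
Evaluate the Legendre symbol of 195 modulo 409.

(195|409)
  = (409|195)    [QR: 409 ≡ 1 mod 4, sign kept]
  = (19|195)    [409 ≡ 19 mod 195]
  = -(195|19)    [QR: both ≡ 3 mod 4, sign flips]
  = -(5|19)    [195 ≡ 5 mod 19]
  = -(19|5)    [QR: 5 ≡ 1 mod 4, sign kept]
  = -(4|5)    [19 ≡ 4 mod 5]
  = -(1|5)    [5 ≡ 5 mod 8 ⇒ (2|5)^2 = +1]
  = -1    [(1|5) = 1]

-1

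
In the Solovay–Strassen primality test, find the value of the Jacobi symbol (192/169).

1

Reduce the numerator: 192 ≡ 23 (mod 169), so (192/169) = (23/169).
169 ≡ 1 (mod 4), so quadratic reciprocity gives (23/169) = (169/23). Reduce: 169 ≡ 8 (mod 23). Now have (8/23).
Factor out 2: 8 = 2^3. Since 23 ≡ 7 (mod 8), (2/23) = +1, and (2/23)^3 = +1. Now have (1/23).
(1/23) = 1. Collecting the sign factors: 1.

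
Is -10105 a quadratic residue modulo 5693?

Reduce the numerator: -10105 ≡ 1281 (mod 5693), so (-10105/5693) = (1281/5693).
1281 ≡ 1 (mod 4), so quadratic reciprocity gives (1281/5693) = (5693/1281). Reduce: 5693 ≡ 569 (mod 1281). Now have (569/1281).
569 ≡ 1 (mod 4), so quadratic reciprocity gives (569/1281) = (1281/569). Reduce: 1281 ≡ 143 (mod 569). Now have (143/569).
569 ≡ 1 (mod 4), so quadratic reciprocity gives (143/569) = (569/143). Reduce: 569 ≡ 140 (mod 143). Now have (140/143).
Factor out 2: 140 = 2^2·35. Since 143 ≡ 7 (mod 8), (2/143) = +1, and (2/143)^2 = +1. Now have (35/143).
Both 35 ≡ 3 and 143 ≡ 3 (mod 4), so reciprocity gives (35/143) = -(143/35). Reduce: 143 ≡ 3 (mod 35). Now have -(3/35).
Both 3 ≡ 3 and 35 ≡ 3 (mod 4), so reciprocity gives (3/35) = -(35/3). Reduce: 35 ≡ 2 (mod 3). Now have (2/3).
Factor out 2: 2 = 2. Since 3 ≡ 3 (mod 8), (2/3) = -1. Now have -(1/3).
(1/3) = 1. Collecting the sign factors: -1.
The Legendre symbol is -1, so x^2 ≡ -10105 (mod 5693) has no solution.

no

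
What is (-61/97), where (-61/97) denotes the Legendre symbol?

(-61/97)
  = (36/97)    [-61 ≡ 36 mod 97]
  = (9/97)    [97 ≡ 1 mod 8 ⇒ (2/97)^2 = +1]
  = (97/9)    [QR: 9 ≡ 1 mod 4, sign kept]
  = (7/9)    [97 ≡ 7 mod 9]
  = (9/7)    [QR: 9 ≡ 1 mod 4, sign kept]
  = (2/7)    [9 ≡ 2 mod 7]
  = (1/7)    [7 ≡ 7 mod 8 ⇒ (2/7) = +1]
  = 1    [(1/7) = 1]

1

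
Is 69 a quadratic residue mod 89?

yes

69 ≡ 1 (mod 4), so quadratic reciprocity gives (69/89) = (89/69). Reduce: 89 ≡ 20 (mod 69). Now have (20/69).
Factor out 2: 20 = 2^2·5. Since 69 ≡ 5 (mod 8), (2/69) = -1, and (2/69)^2 = +1. Now have (5/69).
5 ≡ 1 (mod 4), so quadratic reciprocity gives (5/69) = (69/5). Reduce: 69 ≡ 4 (mod 5). Now have (4/5).
Factor out 2: 4 = 2^2. Since 5 ≡ 5 (mod 8), (2/5) = -1, and (2/5)^2 = +1. Now have (1/5).
(1/5) = 1. Collecting the sign factors: 1.
(69/89) = 1, and 89 is prime, so 69 is a quadratic residue mod 89.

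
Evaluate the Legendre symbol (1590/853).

-1

Reduce the numerator: 1590 ≡ 737 (mod 853), so (1590/853) = (737/853).
737 ≡ 1 (mod 4), so quadratic reciprocity gives (737/853) = (853/737). Reduce: 853 ≡ 116 (mod 737). Now have (116/737).
Factor out 2: 116 = 2^2·29. Since 737 ≡ 1 (mod 8), (2/737) = +1, and (2/737)^2 = +1. Now have (29/737).
29 ≡ 1 (mod 4), so quadratic reciprocity gives (29/737) = (737/29). Reduce: 737 ≡ 12 (mod 29). Now have (12/29).
Factor out 2: 12 = 2^2·3. Since 29 ≡ 5 (mod 8), (2/29) = -1, and (2/29)^2 = +1. Now have (3/29).
29 ≡ 1 (mod 4), so quadratic reciprocity gives (3/29) = (29/3). Reduce: 29 ≡ 2 (mod 3). Now have (2/3).
Factor out 2: 2 = 2. Since 3 ≡ 3 (mod 8), (2/3) = -1. Now have -(1/3).
(1/3) = 1. Collecting the sign factors: -1.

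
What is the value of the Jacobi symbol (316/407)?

Factor out 2: 316 = 2^2·79. Since 407 ≡ 7 (mod 8), (2/407) = +1, and (2/407)^2 = +1. Now have (79/407).
Both 79 ≡ 3 and 407 ≡ 3 (mod 4), so reciprocity gives (79/407) = -(407/79). Reduce: 407 ≡ 12 (mod 79). Now have -(12/79).
Factor out 2: 12 = 2^2·3. Since 79 ≡ 7 (mod 8), (2/79) = +1, and (2/79)^2 = +1. Now have -(3/79).
Both 3 ≡ 3 and 79 ≡ 3 (mod 4), so reciprocity gives (3/79) = -(79/3). Reduce: 79 ≡ 1 (mod 3). Now have (1/3).
(1/3) = 1. Collecting the sign factors: 1.

1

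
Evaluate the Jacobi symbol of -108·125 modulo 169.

1

By multiplicativity, (-108·125 / 169) = (-108 / 169)·(125 / 169).
First factor (-108 / 169):
(-108 / 169)
  = (108 / 169)    [169 ≡ 1 mod 4 ⇒ (-1 / 169) = +1]
  = (27 / 169)    [169 ≡ 1 mod 8 ⇒ (2 / 169)^2 = +1]
  = (169 / 27)    [QR: 169 ≡ 1 mod 4, sign kept]
  = (7 / 27)    [169 ≡ 7 mod 27]
  = -(27 / 7)    [QR: both ≡ 3 mod 4, sign flips]
  = -(6 / 7)    [27 ≡ 6 mod 7]
  = -(3 / 7)    [7 ≡ 7 mod 8 ⇒ (2 / 7) = +1]
  = (7 / 3)    [QR: both ≡ 3 mod 4, sign flips]
  = (1 / 3)    [7 ≡ 1 mod 3]
  = 1    [(1 / 3) = 1]
Second factor (125 / 169):
(125 / 169)
  = (169 / 125)    [QR: 125 ≡ 1 mod 4, sign kept]
  = (44 / 125)    [169 ≡ 44 mod 125]
  = (11 / 125)    [125 ≡ 5 mod 8 ⇒ (2 / 125)^2 = +1]
  = (125 / 11)    [QR: 125 ≡ 1 mod 4, sign kept]
  = (4 / 11)    [125 ≡ 4 mod 11]
  = (1 / 11)    [11 ≡ 3 mod 8 ⇒ (2 / 11)^2 = +1]
  = 1    [(1 / 11) = 1]
Product: (1)·(1) = 1.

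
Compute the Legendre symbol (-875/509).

-1

Reduce the numerator: -875 ≡ 143 (mod 509), so (-875/509) = (143/509).
509 ≡ 1 (mod 4), so quadratic reciprocity gives (143/509) = (509/143). Reduce: 509 ≡ 80 (mod 143). Now have (80/143).
Factor out 2: 80 = 2^4·5. Since 143 ≡ 7 (mod 8), (2/143) = +1, and (2/143)^4 = +1. Now have (5/143).
5 ≡ 1 (mod 4), so quadratic reciprocity gives (5/143) = (143/5). Reduce: 143 ≡ 3 (mod 5). Now have (3/5).
5 ≡ 1 (mod 4), so quadratic reciprocity gives (3/5) = (5/3). Reduce: 5 ≡ 2 (mod 3). Now have (2/3).
Factor out 2: 2 = 2. Since 3 ≡ 3 (mod 8), (2/3) = -1. Now have -(1/3).
(1/3) = 1. Collecting the sign factors: -1.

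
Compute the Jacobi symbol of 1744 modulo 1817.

Factor out 2: 1744 = 2^4·109. Since 1817 ≡ 1 (mod 8), (2 / 1817) = +1, and (2 / 1817)^4 = +1. Now have (109 / 1817).
109 ≡ 1 (mod 4), so quadratic reciprocity gives (109 / 1817) = (1817 / 109). Reduce: 1817 ≡ 73 (mod 109). Now have (73 / 109).
73 ≡ 1 (mod 4), so quadratic reciprocity gives (73 / 109) = (109 / 73). Reduce: 109 ≡ 36 (mod 73). Now have (36 / 73).
Factor out 2: 36 = 2^2·9. Since 73 ≡ 1 (mod 8), (2 / 73) = +1, and (2 / 73)^2 = +1. Now have (9 / 73).
9 ≡ 1 (mod 4), so quadratic reciprocity gives (9 / 73) = (73 / 9). Reduce: 73 ≡ 1 (mod 9). Now have (1 / 9).
(1 / 9) = 1. Collecting the sign factors: 1.

1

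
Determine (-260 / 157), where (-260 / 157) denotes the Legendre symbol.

Reduce the numerator: -260 ≡ 54 (mod 157), so (-260 / 157) = (54 / 157).
Factor out 2: 54 = 2·27. Since 157 ≡ 5 (mod 8), (2 / 157) = -1. Now have -(27 / 157).
157 ≡ 1 (mod 4), so quadratic reciprocity gives (27 / 157) = (157 / 27). Reduce: 157 ≡ 22 (mod 27). Now have -(22 / 27).
Factor out 2: 22 = 2·11. Since 27 ≡ 3 (mod 8), (2 / 27) = -1. Now have (11 / 27).
Both 11 ≡ 3 and 27 ≡ 3 (mod 4), so reciprocity gives (11 / 27) = -(27 / 11). Reduce: 27 ≡ 5 (mod 11). Now have -(5 / 11).
5 ≡ 1 (mod 4), so quadratic reciprocity gives (5 / 11) = (11 / 5). Reduce: 11 ≡ 1 (mod 5). Now have -(1 / 5).
(1 / 5) = 1. Collecting the sign factors: -1.

-1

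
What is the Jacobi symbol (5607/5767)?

Both 5607 ≡ 3 and 5767 ≡ 3 (mod 4), so reciprocity gives (5607/5767) = -(5767/5607). Reduce: 5767 ≡ 160 (mod 5607). Now have -(160/5607).
Factor out 2: 160 = 2^5·5. Since 5607 ≡ 7 (mod 8), (2/5607) = +1, and (2/5607)^5 = +1. Now have -(5/5607).
5 ≡ 1 (mod 4), so quadratic reciprocity gives (5/5607) = (5607/5). Reduce: 5607 ≡ 2 (mod 5). Now have -(2/5).
Factor out 2: 2 = 2. Since 5 ≡ 5 (mod 8), (2/5) = -1. Now have (1/5).
(1/5) = 1. Collecting the sign factors: 1.

1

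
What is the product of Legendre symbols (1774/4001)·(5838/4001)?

By multiplicativity, (1774·5838/4001) = (1774/4001)·(5838/4001).
First factor (1774/4001):
Factor out 2: 1774 = 2·887. Since 4001 ≡ 1 (mod 8), (2/4001) = +1. Now have (887/4001).
4001 ≡ 1 (mod 4), so quadratic reciprocity gives (887/4001) = (4001/887). Reduce: 4001 ≡ 453 (mod 887). Now have (453/887).
453 ≡ 1 (mod 4), so quadratic reciprocity gives (453/887) = (887/453). Reduce: 887 ≡ 434 (mod 453). Now have (434/453).
Factor out 2: 434 = 2·217. Since 453 ≡ 5 (mod 8), (2/453) = -1. Now have -(217/453).
217 ≡ 1 (mod 4), so quadratic reciprocity gives (217/453) = (453/217). Reduce: 453 ≡ 19 (mod 217). Now have -(19/217).
217 ≡ 1 (mod 4), so quadratic reciprocity gives (19/217) = (217/19). Reduce: 217 ≡ 8 (mod 19). Now have -(8/19).
Factor out 2: 8 = 2^3. Since 19 ≡ 3 (mod 8), (2/19) = -1, and (2/19)^3 = -1. Now have (1/19).
(1/19) = 1. Collecting the sign factors: 1.
Second factor (5838/4001):
Reduce the numerator: 5838 ≡ 1837 (mod 4001), so (5838/4001) = (1837/4001).
1837 ≡ 1 (mod 4), so quadratic reciprocity gives (1837/4001) = (4001/1837). Reduce: 4001 ≡ 327 (mod 1837). Now have (327/1837).
1837 ≡ 1 (mod 4), so quadratic reciprocity gives (327/1837) = (1837/327). Reduce: 1837 ≡ 202 (mod 327). Now have (202/327).
Factor out 2: 202 = 2·101. Since 327 ≡ 7 (mod 8), (2/327) = +1. Now have (101/327).
101 ≡ 1 (mod 4), so quadratic reciprocity gives (101/327) = (327/101). Reduce: 327 ≡ 24 (mod 101). Now have (24/101).
Factor out 2: 24 = 2^3·3. Since 101 ≡ 5 (mod 8), (2/101) = -1, and (2/101)^3 = -1. Now have -(3/101).
101 ≡ 1 (mod 4), so quadratic reciprocity gives (3/101) = (101/3). Reduce: 101 ≡ 2 (mod 3). Now have -(2/3).
Factor out 2: 2 = 2. Since 3 ≡ 3 (mod 8), (2/3) = -1. Now have (1/3).
(1/3) = 1. Collecting the sign factors: 1.
Product: (1)·(1) = 1.

1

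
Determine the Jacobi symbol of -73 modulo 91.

Pull out -1: (-73|91) = (-1|91)·(73|91). Since 91 ≡ 3 (mod 4), (-1|91) = -1. Now have -(73|91).
73 ≡ 1 (mod 4), so quadratic reciprocity gives (73|91) = (91|73). Reduce: 91 ≡ 18 (mod 73). Now have -(18|73).
Factor out 2: 18 = 2·9. Since 73 ≡ 1 (mod 8), (2|73) = +1. Now have -(9|73).
9 ≡ 1 (mod 4), so quadratic reciprocity gives (9|73) = (73|9). Reduce: 73 ≡ 1 (mod 9). Now have -(1|9).
(1|9) = 1. Collecting the sign factors: -1.

-1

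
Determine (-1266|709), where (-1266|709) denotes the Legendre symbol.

-1

Reduce the numerator: -1266 ≡ 152 (mod 709), so (-1266|709) = (152|709).
Factor out 2: 152 = 2^3·19. Since 709 ≡ 5 (mod 8), (2|709) = -1, and (2|709)^3 = -1. Now have -(19|709).
709 ≡ 1 (mod 4), so quadratic reciprocity gives (19|709) = (709|19). Reduce: 709 ≡ 6 (mod 19). Now have -(6|19).
Factor out 2: 6 = 2·3. Since 19 ≡ 3 (mod 8), (2|19) = -1. Now have (3|19).
Both 3 ≡ 3 and 19 ≡ 3 (mod 4), so reciprocity gives (3|19) = -(19|3). Reduce: 19 ≡ 1 (mod 3). Now have -(1|3).
(1|3) = 1. Collecting the sign factors: -1.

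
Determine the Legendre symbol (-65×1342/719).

1

By multiplicativity, (-65·1342/719) = (-65/719)·(1342/719).
First factor (-65/719):
Reduce the numerator: -65 ≡ 654 (mod 719), so (-65/719) = (654/719).
Factor out 2: 654 = 2·327. Since 719 ≡ 7 (mod 8), (2/719) = +1. Now have (327/719).
Both 327 ≡ 3 and 719 ≡ 3 (mod 4), so reciprocity gives (327/719) = -(719/327). Reduce: 719 ≡ 65 (mod 327). Now have -(65/327).
65 ≡ 1 (mod 4), so quadratic reciprocity gives (65/327) = (327/65). Reduce: 327 ≡ 2 (mod 65). Now have -(2/65).
Factor out 2: 2 = 2. Since 65 ≡ 1 (mod 8), (2/65) = +1. Now have -(1/65).
(1/65) = 1. Collecting the sign factors: -1.
Second factor (1342/719):
Reduce the numerator: 1342 ≡ 623 (mod 719), so (1342/719) = (623/719).
Both 623 ≡ 3 and 719 ≡ 3 (mod 4), so reciprocity gives (623/719) = -(719/623). Reduce: 719 ≡ 96 (mod 623). Now have -(96/623).
Factor out 2: 96 = 2^5·3. Since 623 ≡ 7 (mod 8), (2/623) = +1, and (2/623)^5 = +1. Now have -(3/623).
Both 3 ≡ 3 and 623 ≡ 3 (mod 4), so reciprocity gives (3/623) = -(623/3). Reduce: 623 ≡ 2 (mod 3). Now have (2/3).
Factor out 2: 2 = 2. Since 3 ≡ 3 (mod 8), (2/3) = -1. Now have -(1/3).
(1/3) = 1. Collecting the sign factors: -1.
Product: (-1)·(-1) = 1.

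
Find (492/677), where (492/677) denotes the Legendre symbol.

(492/677)
  = (123/677)    [677 ≡ 5 mod 8 ⇒ (2/677)^2 = +1]
  = (677/123)    [QR: 677 ≡ 1 mod 4, sign kept]
  = (62/123)    [677 ≡ 62 mod 123]
  = -(31/123)    [123 ≡ 3 mod 8 ⇒ (2/123) = -1]
  = (123/31)    [QR: both ≡ 3 mod 4, sign flips]
  = (30/31)    [123 ≡ 30 mod 31]
  = (15/31)    [31 ≡ 7 mod 8 ⇒ (2/31) = +1]
  = -(31/15)    [QR: both ≡ 3 mod 4, sign flips]
  = -(1/15)    [31 ≡ 1 mod 15]
  = -1    [(1/15) = 1]

-1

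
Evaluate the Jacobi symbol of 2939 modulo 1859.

-1

(2939 / 1859)
  = (1080 / 1859)    [2939 ≡ 1080 mod 1859]
  = -(135 / 1859)    [1859 ≡ 3 mod 8 ⇒ (2 / 1859)^3 = -1]
  = (1859 / 135)    [QR: both ≡ 3 mod 4, sign flips]
  = (104 / 135)    [1859 ≡ 104 mod 135]
  = (13 / 135)    [135 ≡ 7 mod 8 ⇒ (2 / 135)^3 = +1]
  = (135 / 13)    [QR: 13 ≡ 1 mod 4, sign kept]
  = (5 / 13)    [135 ≡ 5 mod 13]
  = (13 / 5)    [QR: 5 ≡ 1 mod 4, sign kept]
  = (3 / 5)    [13 ≡ 3 mod 5]
  = (5 / 3)    [QR: 5 ≡ 1 mod 4, sign kept]
  = (2 / 3)    [5 ≡ 2 mod 3]
  = -(1 / 3)    [3 ≡ 3 mod 8 ⇒ (2 / 3) = -1]
  = -1    [(1 / 3) = 1]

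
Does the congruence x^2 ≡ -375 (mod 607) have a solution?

no

Pull out -1: (-375|607) = (-1|607)·(375|607). Since 607 ≡ 3 (mod 4), (-1|607) = -1. Now have -(375|607).
Both 375 ≡ 3 and 607 ≡ 3 (mod 4), so reciprocity gives (375|607) = -(607|375). Reduce: 607 ≡ 232 (mod 375). Now have (232|375).
Factor out 2: 232 = 2^3·29. Since 375 ≡ 7 (mod 8), (2|375) = +1, and (2|375)^3 = +1. Now have (29|375).
29 ≡ 1 (mod 4), so quadratic reciprocity gives (29|375) = (375|29). Reduce: 375 ≡ 27 (mod 29). Now have (27|29).
29 ≡ 1 (mod 4), so quadratic reciprocity gives (27|29) = (29|27). Reduce: 29 ≡ 2 (mod 27). Now have (2|27).
Factor out 2: 2 = 2. Since 27 ≡ 3 (mod 8), (2|27) = -1. Now have -(1|27).
(1|27) = 1. Collecting the sign factors: -1.
The Legendre symbol is -1, so x^2 ≡ -375 (mod 607) has no solution.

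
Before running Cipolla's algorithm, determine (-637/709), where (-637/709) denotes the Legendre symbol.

-1

Reduce the numerator: -637 ≡ 72 (mod 709), so (-637/709) = (72/709).
Factor out 2: 72 = 2^3·9. Since 709 ≡ 5 (mod 8), (2/709) = -1, and (2/709)^3 = -1. Now have -(9/709).
9 ≡ 1 (mod 4), so quadratic reciprocity gives (9/709) = (709/9). Reduce: 709 ≡ 7 (mod 9). Now have -(7/9).
9 ≡ 1 (mod 4), so quadratic reciprocity gives (7/9) = (9/7). Reduce: 9 ≡ 2 (mod 7). Now have -(2/7).
Factor out 2: 2 = 2. Since 7 ≡ 7 (mod 8), (2/7) = +1. Now have -(1/7).
(1/7) = 1. Collecting the sign factors: -1.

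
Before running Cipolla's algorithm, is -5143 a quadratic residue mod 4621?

yes

Pull out -1: (-5143/4621) = (-1/4621)·(5143/4621). Since 4621 ≡ 1 (mod 4), (-1/4621) = +1. Now have (5143/4621).
Reduce the numerator: 5143 ≡ 522 (mod 4621), so (5143/4621) = (522/4621).
Factor out 2: 522 = 2·261. Since 4621 ≡ 5 (mod 8), (2/4621) = -1. Now have -(261/4621).
261 ≡ 1 (mod 4), so quadratic reciprocity gives (261/4621) = (4621/261). Reduce: 4621 ≡ 184 (mod 261). Now have -(184/261).
Factor out 2: 184 = 2^3·23. Since 261 ≡ 5 (mod 8), (2/261) = -1, and (2/261)^3 = -1. Now have (23/261).
261 ≡ 1 (mod 4), so quadratic reciprocity gives (23/261) = (261/23). Reduce: 261 ≡ 8 (mod 23). Now have (8/23).
Factor out 2: 8 = 2^3. Since 23 ≡ 7 (mod 8), (2/23) = +1, and (2/23)^3 = +1. Now have (1/23).
(1/23) = 1. Collecting the sign factors: 1.
(-5143/4621) = 1, and 4621 is prime, so -5143 is a quadratic residue mod 4621.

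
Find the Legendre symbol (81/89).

1

81 ≡ 1 (mod 4), so quadratic reciprocity gives (81/89) = (89/81). Reduce: 89 ≡ 8 (mod 81). Now have (8/81).
Factor out 2: 8 = 2^3. Since 81 ≡ 1 (mod 8), (2/81) = +1, and (2/81)^3 = +1. Now have (1/81).
(1/81) = 1. Collecting the sign factors: 1.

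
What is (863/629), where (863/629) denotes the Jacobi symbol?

(863/629)
  = (234/629)    [863 ≡ 234 mod 629]
  = -(117/629)    [629 ≡ 5 mod 8 ⇒ (2/629) = -1]
  = -(629/117)    [QR: 117 ≡ 1 mod 4, sign kept]
  = -(44/117)    [629 ≡ 44 mod 117]
  = -(11/117)    [117 ≡ 5 mod 8 ⇒ (2/117)^2 = +1]
  = -(117/11)    [QR: 117 ≡ 1 mod 4, sign kept]
  = -(7/11)    [117 ≡ 7 mod 11]
  = (11/7)    [QR: both ≡ 3 mod 4, sign flips]
  = (4/7)    [11 ≡ 4 mod 7]
  = (1/7)    [7 ≡ 7 mod 8 ⇒ (2/7)^2 = +1]
  = 1    [(1/7) = 1]

1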